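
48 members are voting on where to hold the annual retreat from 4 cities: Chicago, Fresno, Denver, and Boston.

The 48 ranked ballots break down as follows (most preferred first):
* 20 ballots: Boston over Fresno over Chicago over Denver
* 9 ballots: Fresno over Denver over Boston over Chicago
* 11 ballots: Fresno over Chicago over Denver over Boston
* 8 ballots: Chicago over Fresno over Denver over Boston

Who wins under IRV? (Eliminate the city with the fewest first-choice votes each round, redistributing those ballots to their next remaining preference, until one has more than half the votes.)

Round 1: Chicago 8, Fresno 20, Denver 0, Boston 20. Denver eliminated.
Round 2: Chicago 8, Fresno 20, Boston 20. Chicago eliminated.
Round 3: Fresno 28, Boston 20. Fresno has a majority (≥25).

Fresno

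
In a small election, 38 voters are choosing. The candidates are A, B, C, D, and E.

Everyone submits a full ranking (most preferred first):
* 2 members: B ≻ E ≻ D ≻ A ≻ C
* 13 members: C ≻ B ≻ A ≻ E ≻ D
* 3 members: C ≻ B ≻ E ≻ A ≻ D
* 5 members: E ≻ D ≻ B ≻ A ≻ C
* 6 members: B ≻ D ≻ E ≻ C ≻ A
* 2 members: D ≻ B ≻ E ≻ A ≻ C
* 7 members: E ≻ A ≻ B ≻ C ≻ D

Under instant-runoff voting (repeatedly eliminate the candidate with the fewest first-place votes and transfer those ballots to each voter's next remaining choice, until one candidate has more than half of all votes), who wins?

E

Round 1: A 0, B 8, C 16, D 2, E 12. A eliminated.
Round 2: B 8, C 16, D 2, E 12. D eliminated.
Round 3: B 10, C 16, E 12. B eliminated.
Round 4: C 16, E 22. E has a majority (≥20).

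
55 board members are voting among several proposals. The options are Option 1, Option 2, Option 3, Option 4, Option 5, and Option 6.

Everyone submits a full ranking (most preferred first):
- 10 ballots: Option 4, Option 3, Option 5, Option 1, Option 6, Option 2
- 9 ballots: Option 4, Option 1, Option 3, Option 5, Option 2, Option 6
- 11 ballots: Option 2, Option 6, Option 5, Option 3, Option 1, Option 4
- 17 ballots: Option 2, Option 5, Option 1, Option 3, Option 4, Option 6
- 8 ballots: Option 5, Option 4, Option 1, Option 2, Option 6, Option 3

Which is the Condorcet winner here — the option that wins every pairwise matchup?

Option 2

Option 2 vs Option 1: 28–27
Option 2 vs Option 3: 36–19
Option 2 vs Option 4: 28–27
Option 2 vs Option 5: 28–27
Option 2 vs Option 6: 45–10
Option 2 beats every other option.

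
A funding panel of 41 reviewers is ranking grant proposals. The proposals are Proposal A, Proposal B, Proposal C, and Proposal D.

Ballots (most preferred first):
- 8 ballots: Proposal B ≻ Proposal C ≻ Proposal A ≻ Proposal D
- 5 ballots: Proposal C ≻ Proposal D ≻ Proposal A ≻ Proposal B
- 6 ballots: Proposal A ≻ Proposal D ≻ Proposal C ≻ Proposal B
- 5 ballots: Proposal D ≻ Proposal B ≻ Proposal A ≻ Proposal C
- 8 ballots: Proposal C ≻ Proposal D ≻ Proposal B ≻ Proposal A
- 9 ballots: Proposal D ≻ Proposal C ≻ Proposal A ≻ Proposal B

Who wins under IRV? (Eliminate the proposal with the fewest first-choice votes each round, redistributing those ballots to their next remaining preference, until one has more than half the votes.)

Round 1: Proposal A 6, Proposal B 8, Proposal C 13, Proposal D 14. Proposal A eliminated.
Round 2: Proposal B 8, Proposal C 13, Proposal D 20. Proposal B eliminated.
Round 3: Proposal C 21, Proposal D 20. Proposal C has a majority (≥21).

Proposal C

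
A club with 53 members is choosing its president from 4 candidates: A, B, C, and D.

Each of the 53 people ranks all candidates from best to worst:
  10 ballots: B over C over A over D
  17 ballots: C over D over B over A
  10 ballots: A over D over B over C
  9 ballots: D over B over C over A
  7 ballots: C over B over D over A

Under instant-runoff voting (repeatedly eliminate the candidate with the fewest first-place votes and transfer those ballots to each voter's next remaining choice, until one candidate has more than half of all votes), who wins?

Round 1: A 10, B 10, C 24, D 9. D eliminated.
Round 2: A 10, B 19, C 24. A eliminated.
Round 3: B 29, C 24. B has a majority (≥27).

B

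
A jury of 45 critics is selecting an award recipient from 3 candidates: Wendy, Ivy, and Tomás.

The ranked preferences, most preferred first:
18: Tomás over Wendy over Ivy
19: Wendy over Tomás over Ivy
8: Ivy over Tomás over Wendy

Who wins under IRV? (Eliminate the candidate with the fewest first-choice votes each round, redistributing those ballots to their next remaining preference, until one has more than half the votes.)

Round 1: Wendy 19, Ivy 8, Tomás 18. Ivy eliminated.
Round 2: Wendy 19, Tomás 26. Tomás has a majority (≥23).

Tomás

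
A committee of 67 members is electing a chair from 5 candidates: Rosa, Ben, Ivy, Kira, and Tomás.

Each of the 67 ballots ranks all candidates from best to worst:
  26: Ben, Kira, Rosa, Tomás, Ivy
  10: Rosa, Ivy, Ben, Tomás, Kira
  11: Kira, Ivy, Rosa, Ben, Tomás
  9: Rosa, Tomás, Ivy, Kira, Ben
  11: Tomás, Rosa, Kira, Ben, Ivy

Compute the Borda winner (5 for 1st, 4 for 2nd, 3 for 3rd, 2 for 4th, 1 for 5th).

Rosa

Rosa: 26×3 + 10×5 + 11×3 + 9×5 + 11×4 = 250
Ben: 26×5 + 10×3 + 11×2 + 9×1 + 11×2 = 213
Ivy: 26×1 + 10×4 + 11×4 + 9×3 + 11×1 = 148
Kira: 26×4 + 10×1 + 11×5 + 9×2 + 11×3 = 220
Tomás: 26×2 + 10×2 + 11×1 + 9×4 + 11×5 = 174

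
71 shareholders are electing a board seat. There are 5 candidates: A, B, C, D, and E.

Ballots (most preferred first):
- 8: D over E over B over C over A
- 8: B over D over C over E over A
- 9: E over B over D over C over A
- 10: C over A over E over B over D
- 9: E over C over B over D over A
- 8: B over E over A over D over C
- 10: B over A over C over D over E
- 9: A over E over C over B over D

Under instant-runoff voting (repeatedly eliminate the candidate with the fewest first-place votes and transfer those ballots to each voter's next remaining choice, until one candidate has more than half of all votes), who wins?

Round 1: A 9, B 26, C 10, D 8, E 18. D eliminated.
Round 2: A 9, B 26, C 10, E 26. A eliminated.
Round 3: B 26, C 10, E 35. C eliminated.
Round 4: B 26, E 45. E has a majority (≥36).

E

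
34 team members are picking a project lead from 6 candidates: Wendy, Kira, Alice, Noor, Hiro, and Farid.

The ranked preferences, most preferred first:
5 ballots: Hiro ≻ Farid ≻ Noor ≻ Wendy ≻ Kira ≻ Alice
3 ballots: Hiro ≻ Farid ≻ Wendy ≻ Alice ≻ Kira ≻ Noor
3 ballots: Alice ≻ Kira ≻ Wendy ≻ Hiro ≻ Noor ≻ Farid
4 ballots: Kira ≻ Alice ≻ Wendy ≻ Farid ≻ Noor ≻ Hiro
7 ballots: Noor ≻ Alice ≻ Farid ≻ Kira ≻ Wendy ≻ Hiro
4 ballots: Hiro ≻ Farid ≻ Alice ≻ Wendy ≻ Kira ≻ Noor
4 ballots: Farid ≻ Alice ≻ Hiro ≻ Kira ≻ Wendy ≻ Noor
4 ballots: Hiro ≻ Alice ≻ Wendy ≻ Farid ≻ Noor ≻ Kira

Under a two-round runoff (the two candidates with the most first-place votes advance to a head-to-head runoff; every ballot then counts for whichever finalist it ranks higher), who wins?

Round 1 first-place votes: Wendy 0, Kira 4, Alice 3, Noor 7, Hiro 16, Farid 4. Hiro and Noor advance.
Runoff: Hiro is ranked above Noor on 23 ballots, Noor above Hiro on 11.

Hiro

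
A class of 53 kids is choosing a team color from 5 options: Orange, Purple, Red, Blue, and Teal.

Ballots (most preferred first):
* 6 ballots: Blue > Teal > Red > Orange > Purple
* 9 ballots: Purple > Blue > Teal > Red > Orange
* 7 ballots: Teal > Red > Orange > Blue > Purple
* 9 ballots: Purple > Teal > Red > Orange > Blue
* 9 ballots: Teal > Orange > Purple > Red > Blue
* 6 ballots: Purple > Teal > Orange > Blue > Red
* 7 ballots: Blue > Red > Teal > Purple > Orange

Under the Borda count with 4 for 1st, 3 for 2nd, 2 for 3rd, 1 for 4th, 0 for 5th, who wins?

Orange: 6×1 + 9×0 + 7×2 + 9×1 + 9×3 + 6×2 + 7×0 = 68
Purple: 6×0 + 9×4 + 7×0 + 9×4 + 9×2 + 6×4 + 7×1 = 121
Red: 6×2 + 9×1 + 7×3 + 9×2 + 9×1 + 6×0 + 7×3 = 90
Blue: 6×4 + 9×3 + 7×1 + 9×0 + 9×0 + 6×1 + 7×4 = 92
Teal: 6×3 + 9×2 + 7×4 + 9×3 + 9×4 + 6×3 + 7×2 = 159

Teal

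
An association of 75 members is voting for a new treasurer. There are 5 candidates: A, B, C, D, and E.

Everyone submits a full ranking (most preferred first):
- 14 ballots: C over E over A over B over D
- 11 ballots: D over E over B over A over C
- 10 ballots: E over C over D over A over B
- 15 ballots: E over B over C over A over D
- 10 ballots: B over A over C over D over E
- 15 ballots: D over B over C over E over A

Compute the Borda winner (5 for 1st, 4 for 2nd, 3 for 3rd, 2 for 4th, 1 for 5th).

E

A: 14×3 + 11×2 + 10×2 + 15×2 + 10×4 + 15×1 = 169
B: 14×2 + 11×3 + 10×1 + 15×4 + 10×5 + 15×4 = 241
C: 14×5 + 11×1 + 10×4 + 15×3 + 10×3 + 15×3 = 241
D: 14×1 + 11×5 + 10×3 + 15×1 + 10×2 + 15×5 = 209
E: 14×4 + 11×4 + 10×5 + 15×5 + 10×1 + 15×2 = 265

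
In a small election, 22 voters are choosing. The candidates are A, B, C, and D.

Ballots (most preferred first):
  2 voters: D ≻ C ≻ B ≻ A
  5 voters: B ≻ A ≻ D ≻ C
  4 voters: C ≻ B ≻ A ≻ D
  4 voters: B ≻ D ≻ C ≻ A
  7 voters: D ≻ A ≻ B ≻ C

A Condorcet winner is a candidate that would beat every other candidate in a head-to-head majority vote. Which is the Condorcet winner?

B

B vs A: 15–7
B vs C: 16–6
B vs D: 13–9
B beats every other candidate.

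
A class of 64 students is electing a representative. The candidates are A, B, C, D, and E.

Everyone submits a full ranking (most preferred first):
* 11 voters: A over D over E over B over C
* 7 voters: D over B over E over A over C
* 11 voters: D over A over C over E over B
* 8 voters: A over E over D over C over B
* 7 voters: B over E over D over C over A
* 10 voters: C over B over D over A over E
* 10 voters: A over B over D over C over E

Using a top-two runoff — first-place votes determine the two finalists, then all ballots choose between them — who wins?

Round 1 first-place votes: A 29, B 7, C 10, D 18, E 0. A and D advance.
Runoff: A is ranked above D on 29 ballots, D above A on 35.

D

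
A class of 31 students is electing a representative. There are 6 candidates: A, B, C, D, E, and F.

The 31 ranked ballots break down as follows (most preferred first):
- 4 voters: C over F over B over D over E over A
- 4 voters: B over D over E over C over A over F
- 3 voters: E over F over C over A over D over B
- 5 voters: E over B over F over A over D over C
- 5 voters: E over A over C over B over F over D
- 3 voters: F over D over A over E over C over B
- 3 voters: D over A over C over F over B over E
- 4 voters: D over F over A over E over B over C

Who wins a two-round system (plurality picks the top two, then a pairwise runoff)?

Round 1 first-place votes: A 0, B 4, C 4, D 7, E 13, F 3. E and D advance.
Runoff: E is ranked above D on 13 ballots, D above E on 18.

D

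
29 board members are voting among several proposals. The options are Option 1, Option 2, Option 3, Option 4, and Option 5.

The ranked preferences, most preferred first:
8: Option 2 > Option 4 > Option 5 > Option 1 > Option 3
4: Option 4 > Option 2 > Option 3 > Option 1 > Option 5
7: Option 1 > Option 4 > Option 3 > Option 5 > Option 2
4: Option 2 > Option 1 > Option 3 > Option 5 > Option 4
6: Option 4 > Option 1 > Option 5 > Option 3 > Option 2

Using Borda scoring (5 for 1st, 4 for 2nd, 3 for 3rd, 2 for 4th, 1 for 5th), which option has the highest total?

Option 4

Option 1: 8×2 + 4×2 + 7×5 + 4×4 + 6×4 = 99
Option 2: 8×5 + 4×4 + 7×1 + 4×5 + 6×1 = 89
Option 3: 8×1 + 4×3 + 7×3 + 4×3 + 6×2 = 65
Option 4: 8×4 + 4×5 + 7×4 + 4×1 + 6×5 = 114
Option 5: 8×3 + 4×1 + 7×2 + 4×2 + 6×3 = 68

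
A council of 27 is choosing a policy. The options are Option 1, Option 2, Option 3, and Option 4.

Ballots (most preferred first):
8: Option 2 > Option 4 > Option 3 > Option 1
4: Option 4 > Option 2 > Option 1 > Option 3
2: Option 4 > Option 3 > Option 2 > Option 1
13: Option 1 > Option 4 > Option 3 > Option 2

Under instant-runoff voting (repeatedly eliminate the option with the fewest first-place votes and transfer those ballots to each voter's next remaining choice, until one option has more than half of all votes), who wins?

Round 1: Option 1 13, Option 2 8, Option 3 0, Option 4 6. Option 3 eliminated.
Round 2: Option 1 13, Option 2 8, Option 4 6. Option 4 eliminated.
Round 3: Option 1 13, Option 2 14. Option 2 has a majority (≥14).

Option 2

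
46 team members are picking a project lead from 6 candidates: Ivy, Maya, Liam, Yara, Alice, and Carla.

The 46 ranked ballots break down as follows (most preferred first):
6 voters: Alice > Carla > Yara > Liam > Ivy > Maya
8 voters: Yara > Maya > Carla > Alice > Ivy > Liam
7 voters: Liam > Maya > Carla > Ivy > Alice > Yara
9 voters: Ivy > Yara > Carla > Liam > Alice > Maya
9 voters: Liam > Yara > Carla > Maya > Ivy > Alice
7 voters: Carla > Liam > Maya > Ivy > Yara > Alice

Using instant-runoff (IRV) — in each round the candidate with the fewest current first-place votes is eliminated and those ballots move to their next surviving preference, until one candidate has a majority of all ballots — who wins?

Round 1: Ivy 9, Maya 0, Liam 16, Yara 8, Alice 6, Carla 7. Maya eliminated.
Round 2: Ivy 9, Liam 16, Yara 8, Alice 6, Carla 7. Alice eliminated.
Round 3: Ivy 9, Liam 16, Yara 8, Carla 13. Yara eliminated.
Round 4: Ivy 9, Liam 16, Carla 21. Ivy eliminated.
Round 5: Liam 16, Carla 30. Carla has a majority (≥24).

Carla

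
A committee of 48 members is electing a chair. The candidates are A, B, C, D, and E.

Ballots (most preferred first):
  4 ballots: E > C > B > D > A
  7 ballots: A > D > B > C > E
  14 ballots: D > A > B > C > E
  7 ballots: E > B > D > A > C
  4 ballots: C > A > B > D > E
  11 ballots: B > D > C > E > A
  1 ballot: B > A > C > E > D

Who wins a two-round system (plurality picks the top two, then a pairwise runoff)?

B

Round 1 first-place votes: A 7, B 12, C 4, D 14, E 11. D and B advance.
Runoff: D is ranked above B on 21 ballots, B above D on 27.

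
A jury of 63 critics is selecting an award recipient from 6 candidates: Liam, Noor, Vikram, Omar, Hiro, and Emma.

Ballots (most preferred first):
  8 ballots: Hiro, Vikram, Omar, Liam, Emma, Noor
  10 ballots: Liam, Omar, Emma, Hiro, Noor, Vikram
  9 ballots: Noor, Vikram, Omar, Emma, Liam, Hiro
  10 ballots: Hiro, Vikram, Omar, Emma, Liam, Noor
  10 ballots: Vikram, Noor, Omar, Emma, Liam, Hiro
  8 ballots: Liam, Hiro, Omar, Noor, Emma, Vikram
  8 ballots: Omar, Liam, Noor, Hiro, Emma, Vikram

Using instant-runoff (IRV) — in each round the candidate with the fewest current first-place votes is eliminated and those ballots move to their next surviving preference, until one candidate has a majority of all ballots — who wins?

Vikram

Round 1: Liam 18, Noor 9, Vikram 10, Omar 8, Hiro 18, Emma 0. Emma eliminated.
Round 2: Liam 18, Noor 9, Vikram 10, Omar 8, Hiro 18. Omar eliminated.
Round 3: Liam 26, Noor 9, Vikram 10, Hiro 18. Noor eliminated.
Round 4: Liam 26, Vikram 19, Hiro 18. Hiro eliminated.
Round 5: Liam 26, Vikram 37. Vikram has a majority (≥32).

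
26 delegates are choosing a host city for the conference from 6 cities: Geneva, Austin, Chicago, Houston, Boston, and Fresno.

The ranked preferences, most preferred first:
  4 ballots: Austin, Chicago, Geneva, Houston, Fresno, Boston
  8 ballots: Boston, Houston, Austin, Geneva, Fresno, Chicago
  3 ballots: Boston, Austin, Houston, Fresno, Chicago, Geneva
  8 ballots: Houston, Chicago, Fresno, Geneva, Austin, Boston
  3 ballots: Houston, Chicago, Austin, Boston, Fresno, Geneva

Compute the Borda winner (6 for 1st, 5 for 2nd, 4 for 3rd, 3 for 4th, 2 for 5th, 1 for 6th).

Geneva: 4×4 + 8×3 + 3×1 + 8×3 + 3×1 = 70
Austin: 4×6 + 8×4 + 3×5 + 8×2 + 3×4 = 99
Chicago: 4×5 + 8×1 + 3×2 + 8×5 + 3×5 = 89
Houston: 4×3 + 8×5 + 3×4 + 8×6 + 3×6 = 130
Boston: 4×1 + 8×6 + 3×6 + 8×1 + 3×3 = 87
Fresno: 4×2 + 8×2 + 3×3 + 8×4 + 3×2 = 71

Houston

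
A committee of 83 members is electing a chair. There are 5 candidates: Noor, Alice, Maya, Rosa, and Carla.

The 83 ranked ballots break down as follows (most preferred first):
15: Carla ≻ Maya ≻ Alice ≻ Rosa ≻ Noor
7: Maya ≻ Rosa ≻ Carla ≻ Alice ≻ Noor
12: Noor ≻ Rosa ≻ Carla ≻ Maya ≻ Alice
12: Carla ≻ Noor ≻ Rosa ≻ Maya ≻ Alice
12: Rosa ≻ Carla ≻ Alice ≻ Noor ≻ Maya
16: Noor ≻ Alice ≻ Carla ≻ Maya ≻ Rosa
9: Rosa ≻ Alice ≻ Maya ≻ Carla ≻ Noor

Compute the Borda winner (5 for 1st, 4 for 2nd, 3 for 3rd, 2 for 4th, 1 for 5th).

Noor: 15×1 + 7×1 + 12×5 + 12×4 + 12×2 + 16×5 + 9×1 = 243
Alice: 15×3 + 7×2 + 12×1 + 12×1 + 12×3 + 16×4 + 9×4 = 219
Maya: 15×4 + 7×5 + 12×2 + 12×2 + 12×1 + 16×2 + 9×3 = 214
Rosa: 15×2 + 7×4 + 12×4 + 12×3 + 12×5 + 16×1 + 9×5 = 263
Carla: 15×5 + 7×3 + 12×3 + 12×5 + 12×4 + 16×3 + 9×2 = 306

Carla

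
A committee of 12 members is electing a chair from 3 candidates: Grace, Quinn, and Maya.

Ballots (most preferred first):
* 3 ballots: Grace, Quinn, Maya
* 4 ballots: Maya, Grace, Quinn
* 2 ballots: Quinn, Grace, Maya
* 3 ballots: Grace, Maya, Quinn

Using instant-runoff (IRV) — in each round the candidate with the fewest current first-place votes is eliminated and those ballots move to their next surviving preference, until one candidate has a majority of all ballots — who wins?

Grace

Round 1: Grace 6, Quinn 2, Maya 4. Quinn eliminated.
Round 2: Grace 8, Maya 4. Grace has a majority (≥7).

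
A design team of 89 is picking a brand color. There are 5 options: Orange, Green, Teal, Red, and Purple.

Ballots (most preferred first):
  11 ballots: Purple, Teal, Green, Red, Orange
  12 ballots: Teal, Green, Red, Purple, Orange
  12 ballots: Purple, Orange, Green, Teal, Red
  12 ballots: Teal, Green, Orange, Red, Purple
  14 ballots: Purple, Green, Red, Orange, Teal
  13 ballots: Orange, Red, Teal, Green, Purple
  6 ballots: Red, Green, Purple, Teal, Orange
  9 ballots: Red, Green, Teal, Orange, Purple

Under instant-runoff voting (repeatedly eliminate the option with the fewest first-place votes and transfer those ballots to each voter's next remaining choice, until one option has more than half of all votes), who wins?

Round 1: Orange 13, Green 0, Teal 24, Red 15, Purple 37. Green eliminated.
Round 2: Orange 13, Teal 24, Red 15, Purple 37. Orange eliminated.
Round 3: Teal 24, Red 28, Purple 37. Teal eliminated.
Round 4: Red 52, Purple 37. Red has a majority (≥45).

Red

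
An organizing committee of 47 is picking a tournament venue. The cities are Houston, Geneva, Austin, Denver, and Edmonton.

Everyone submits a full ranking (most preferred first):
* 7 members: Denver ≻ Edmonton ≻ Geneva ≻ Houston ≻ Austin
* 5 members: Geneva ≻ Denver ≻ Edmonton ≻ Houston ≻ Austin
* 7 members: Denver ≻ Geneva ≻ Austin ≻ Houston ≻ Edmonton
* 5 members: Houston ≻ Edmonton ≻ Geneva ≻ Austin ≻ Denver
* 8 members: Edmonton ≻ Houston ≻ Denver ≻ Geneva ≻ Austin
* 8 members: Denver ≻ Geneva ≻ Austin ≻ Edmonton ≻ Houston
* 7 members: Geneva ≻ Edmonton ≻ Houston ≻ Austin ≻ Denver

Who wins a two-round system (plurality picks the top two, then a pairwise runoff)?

Round 1 first-place votes: Houston 5, Geneva 12, Austin 0, Denver 22, Edmonton 8. Denver and Geneva advance.
Runoff: Denver is ranked above Geneva on 30 ballots, Geneva above Denver on 17.

Denver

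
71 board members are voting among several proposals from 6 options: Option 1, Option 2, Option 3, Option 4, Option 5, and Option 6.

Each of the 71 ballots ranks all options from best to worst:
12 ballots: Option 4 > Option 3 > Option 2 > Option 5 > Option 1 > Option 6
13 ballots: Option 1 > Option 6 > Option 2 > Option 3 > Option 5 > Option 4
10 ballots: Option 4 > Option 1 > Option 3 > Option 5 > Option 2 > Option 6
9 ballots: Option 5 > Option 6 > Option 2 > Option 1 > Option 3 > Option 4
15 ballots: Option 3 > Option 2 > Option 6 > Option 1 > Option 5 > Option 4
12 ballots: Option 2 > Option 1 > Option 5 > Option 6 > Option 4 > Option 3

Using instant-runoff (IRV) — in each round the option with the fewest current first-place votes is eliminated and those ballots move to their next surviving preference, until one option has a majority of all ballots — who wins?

Option 2

Round 1: Option 1 13, Option 2 12, Option 3 15, Option 4 22, Option 5 9, Option 6 0. Option 6 eliminated.
Round 2: Option 1 13, Option 2 12, Option 3 15, Option 4 22, Option 5 9. Option 5 eliminated.
Round 3: Option 1 13, Option 2 21, Option 3 15, Option 4 22. Option 1 eliminated.
Round 4: Option 2 34, Option 3 15, Option 4 22. Option 3 eliminated.
Round 5: Option 2 49, Option 4 22. Option 2 has a majority (≥36).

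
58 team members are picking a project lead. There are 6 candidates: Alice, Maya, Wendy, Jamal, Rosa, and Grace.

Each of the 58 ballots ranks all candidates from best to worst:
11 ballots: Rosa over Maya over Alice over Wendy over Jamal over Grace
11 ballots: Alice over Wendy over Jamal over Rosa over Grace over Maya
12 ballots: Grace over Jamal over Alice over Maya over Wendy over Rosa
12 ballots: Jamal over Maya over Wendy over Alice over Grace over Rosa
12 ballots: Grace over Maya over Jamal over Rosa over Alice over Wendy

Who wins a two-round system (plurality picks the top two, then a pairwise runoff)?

Jamal

Round 1 first-place votes: Alice 11, Maya 0, Wendy 0, Jamal 12, Rosa 11, Grace 24. Grace and Jamal advance.
Runoff: Grace is ranked above Jamal on 24 ballots, Jamal above Grace on 34.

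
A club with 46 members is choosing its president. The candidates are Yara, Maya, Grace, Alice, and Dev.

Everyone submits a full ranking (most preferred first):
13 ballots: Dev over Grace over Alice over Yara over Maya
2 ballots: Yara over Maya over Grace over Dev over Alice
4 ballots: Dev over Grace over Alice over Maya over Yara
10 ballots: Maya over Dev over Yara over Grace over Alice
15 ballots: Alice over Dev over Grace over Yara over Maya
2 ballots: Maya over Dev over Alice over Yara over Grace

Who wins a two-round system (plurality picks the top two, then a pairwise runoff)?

Dev

Round 1 first-place votes: Yara 2, Maya 12, Grace 0, Alice 15, Dev 17. Dev and Alice advance.
Runoff: Dev is ranked above Alice on 31 ballots, Alice above Dev on 15.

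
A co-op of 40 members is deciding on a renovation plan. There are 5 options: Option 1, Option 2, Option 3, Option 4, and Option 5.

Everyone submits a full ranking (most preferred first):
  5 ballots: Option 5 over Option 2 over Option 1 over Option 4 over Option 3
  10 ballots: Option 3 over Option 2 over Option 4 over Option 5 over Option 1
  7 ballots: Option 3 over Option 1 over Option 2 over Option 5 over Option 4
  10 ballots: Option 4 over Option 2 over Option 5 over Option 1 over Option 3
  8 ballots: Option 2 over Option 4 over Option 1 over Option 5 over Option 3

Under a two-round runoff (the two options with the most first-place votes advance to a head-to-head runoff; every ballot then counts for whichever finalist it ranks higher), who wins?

Round 1 first-place votes: Option 1 0, Option 2 8, Option 3 17, Option 4 10, Option 5 5. Option 3 and Option 4 advance.
Runoff: Option 3 is ranked above Option 4 on 17 ballots, Option 4 above Option 3 on 23.

Option 4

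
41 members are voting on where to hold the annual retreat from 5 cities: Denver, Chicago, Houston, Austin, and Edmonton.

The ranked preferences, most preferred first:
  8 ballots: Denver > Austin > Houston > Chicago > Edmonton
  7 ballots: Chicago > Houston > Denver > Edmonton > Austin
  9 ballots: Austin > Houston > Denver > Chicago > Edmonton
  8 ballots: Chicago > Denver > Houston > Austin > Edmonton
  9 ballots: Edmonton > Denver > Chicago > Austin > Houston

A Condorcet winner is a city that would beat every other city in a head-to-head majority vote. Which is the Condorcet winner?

Denver

Denver vs Chicago: 26–15
Denver vs Houston: 25–16
Denver vs Austin: 32–9
Denver vs Edmonton: 32–9
Denver beats every other city.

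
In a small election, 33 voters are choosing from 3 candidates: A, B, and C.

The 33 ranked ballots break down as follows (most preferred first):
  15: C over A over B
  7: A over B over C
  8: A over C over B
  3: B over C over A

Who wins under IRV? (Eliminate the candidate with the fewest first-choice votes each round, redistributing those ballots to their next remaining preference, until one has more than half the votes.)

Round 1: A 15, B 3, C 15. B eliminated.
Round 2: A 15, C 18. C has a majority (≥17).

C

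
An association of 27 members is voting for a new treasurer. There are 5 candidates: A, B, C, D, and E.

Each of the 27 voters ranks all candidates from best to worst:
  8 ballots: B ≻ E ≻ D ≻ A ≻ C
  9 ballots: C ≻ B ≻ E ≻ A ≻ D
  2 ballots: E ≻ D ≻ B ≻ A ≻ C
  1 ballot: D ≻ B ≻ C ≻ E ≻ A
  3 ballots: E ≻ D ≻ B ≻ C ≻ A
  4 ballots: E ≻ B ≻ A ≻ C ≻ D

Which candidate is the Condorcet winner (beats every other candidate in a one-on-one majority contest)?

B vs A: 27–0
B vs C: 18–9
B vs D: 21–6
B vs E: 18–9
B beats every other candidate.

B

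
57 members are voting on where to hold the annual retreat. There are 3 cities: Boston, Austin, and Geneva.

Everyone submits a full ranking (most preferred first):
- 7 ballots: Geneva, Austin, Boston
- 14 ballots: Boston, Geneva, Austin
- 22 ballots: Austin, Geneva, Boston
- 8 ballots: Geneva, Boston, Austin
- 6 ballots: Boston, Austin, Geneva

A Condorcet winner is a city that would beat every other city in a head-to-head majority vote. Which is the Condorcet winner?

Geneva vs Boston: 37–20
Geneva vs Austin: 29–28
Geneva beats every other city.

Geneva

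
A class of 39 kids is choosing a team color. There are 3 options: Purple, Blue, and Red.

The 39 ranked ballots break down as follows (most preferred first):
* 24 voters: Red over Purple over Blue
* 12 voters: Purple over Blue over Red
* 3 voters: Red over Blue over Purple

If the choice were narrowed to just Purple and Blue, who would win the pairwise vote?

Purple

Purple is ranked above Blue on 36 ballots; Blue above Purple on 3.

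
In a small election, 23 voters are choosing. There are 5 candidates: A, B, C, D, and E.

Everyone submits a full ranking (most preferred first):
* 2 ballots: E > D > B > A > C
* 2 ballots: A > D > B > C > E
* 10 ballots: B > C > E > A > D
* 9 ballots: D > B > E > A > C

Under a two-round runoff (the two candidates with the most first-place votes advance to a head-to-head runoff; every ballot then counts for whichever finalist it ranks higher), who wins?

D

Round 1 first-place votes: A 2, B 10, C 0, D 9, E 2. B and D advance.
Runoff: B is ranked above D on 10 ballots, D above B on 13.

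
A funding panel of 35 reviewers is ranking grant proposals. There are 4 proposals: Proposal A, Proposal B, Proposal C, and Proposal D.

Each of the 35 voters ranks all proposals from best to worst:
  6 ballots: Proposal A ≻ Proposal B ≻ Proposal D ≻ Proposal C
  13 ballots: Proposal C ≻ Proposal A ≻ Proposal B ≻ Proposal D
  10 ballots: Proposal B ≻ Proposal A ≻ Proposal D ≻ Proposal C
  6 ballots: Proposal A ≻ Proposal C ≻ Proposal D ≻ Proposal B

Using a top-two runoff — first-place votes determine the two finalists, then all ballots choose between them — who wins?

Proposal A

Round 1 first-place votes: Proposal A 12, Proposal B 10, Proposal C 13, Proposal D 0. Proposal C and Proposal A advance.
Runoff: Proposal C is ranked above Proposal A on 13 ballots, Proposal A above Proposal C on 22.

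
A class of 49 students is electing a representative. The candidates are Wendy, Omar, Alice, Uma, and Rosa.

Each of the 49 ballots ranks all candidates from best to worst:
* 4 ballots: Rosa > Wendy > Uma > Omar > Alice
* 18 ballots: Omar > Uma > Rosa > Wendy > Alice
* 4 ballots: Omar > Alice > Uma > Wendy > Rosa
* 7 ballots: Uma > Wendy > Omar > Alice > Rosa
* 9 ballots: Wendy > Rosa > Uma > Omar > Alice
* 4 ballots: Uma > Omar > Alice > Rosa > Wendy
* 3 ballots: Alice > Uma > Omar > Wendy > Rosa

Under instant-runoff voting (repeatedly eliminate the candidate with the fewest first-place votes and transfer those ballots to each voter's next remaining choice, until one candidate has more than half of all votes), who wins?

Uma

Round 1: Wendy 9, Omar 22, Alice 3, Uma 11, Rosa 4. Alice eliminated.
Round 2: Wendy 9, Omar 22, Uma 14, Rosa 4. Rosa eliminated.
Round 3: Wendy 13, Omar 22, Uma 14. Wendy eliminated.
Round 4: Omar 22, Uma 27. Uma has a majority (≥25).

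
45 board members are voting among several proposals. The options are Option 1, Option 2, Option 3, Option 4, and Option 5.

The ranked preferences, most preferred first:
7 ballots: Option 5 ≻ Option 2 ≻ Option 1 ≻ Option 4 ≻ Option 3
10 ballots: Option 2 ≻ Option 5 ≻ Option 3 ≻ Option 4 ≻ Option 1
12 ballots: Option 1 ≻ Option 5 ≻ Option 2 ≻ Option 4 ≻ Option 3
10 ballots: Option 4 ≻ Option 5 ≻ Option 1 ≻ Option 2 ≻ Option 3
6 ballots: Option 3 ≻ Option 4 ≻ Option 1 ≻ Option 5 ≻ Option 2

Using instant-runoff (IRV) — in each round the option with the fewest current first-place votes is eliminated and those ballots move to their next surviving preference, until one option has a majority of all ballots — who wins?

Round 1: Option 1 12, Option 2 10, Option 3 6, Option 4 10, Option 5 7. Option 3 eliminated.
Round 2: Option 1 12, Option 2 10, Option 4 16, Option 5 7. Option 5 eliminated.
Round 3: Option 1 12, Option 2 17, Option 4 16. Option 1 eliminated.
Round 4: Option 2 29, Option 4 16. Option 2 has a majority (≥23).

Option 2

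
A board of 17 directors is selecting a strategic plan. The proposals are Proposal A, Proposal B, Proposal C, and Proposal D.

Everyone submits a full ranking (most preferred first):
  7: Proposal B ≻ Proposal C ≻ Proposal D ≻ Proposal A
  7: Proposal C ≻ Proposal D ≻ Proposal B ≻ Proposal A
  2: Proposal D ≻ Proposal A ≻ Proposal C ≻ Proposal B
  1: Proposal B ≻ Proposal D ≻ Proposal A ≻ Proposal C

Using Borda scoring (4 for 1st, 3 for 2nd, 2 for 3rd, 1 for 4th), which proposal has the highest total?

Proposal C

Proposal A: 7×1 + 7×1 + 2×3 + 1×2 = 22
Proposal B: 7×4 + 7×2 + 2×1 + 1×4 = 48
Proposal C: 7×3 + 7×4 + 2×2 + 1×1 = 54
Proposal D: 7×2 + 7×3 + 2×4 + 1×3 = 46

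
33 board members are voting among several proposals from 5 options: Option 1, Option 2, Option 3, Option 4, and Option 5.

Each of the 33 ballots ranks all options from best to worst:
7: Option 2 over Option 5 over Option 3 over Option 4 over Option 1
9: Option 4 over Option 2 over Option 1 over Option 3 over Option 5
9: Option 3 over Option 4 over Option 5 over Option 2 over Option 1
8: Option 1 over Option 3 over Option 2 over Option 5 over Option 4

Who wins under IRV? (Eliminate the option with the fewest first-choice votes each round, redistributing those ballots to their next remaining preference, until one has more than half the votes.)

Round 1: Option 1 8, Option 2 7, Option 3 9, Option 4 9, Option 5 0. Option 5 eliminated.
Round 2: Option 1 8, Option 2 7, Option 3 9, Option 4 9. Option 2 eliminated.
Round 3: Option 1 8, Option 3 16, Option 4 9. Option 1 eliminated.
Round 4: Option 3 24, Option 4 9. Option 3 has a majority (≥17).

Option 3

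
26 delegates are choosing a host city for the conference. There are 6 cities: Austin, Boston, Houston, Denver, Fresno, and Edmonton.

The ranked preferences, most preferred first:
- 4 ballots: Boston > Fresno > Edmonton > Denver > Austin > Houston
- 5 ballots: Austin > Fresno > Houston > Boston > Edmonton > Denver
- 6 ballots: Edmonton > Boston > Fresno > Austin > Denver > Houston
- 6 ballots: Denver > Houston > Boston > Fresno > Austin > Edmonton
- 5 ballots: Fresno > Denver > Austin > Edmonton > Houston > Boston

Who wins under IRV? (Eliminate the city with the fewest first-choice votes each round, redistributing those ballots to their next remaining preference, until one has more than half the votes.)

Fresno

Round 1: Austin 5, Boston 4, Houston 0, Denver 6, Fresno 5, Edmonton 6. Houston eliminated.
Round 2: Austin 5, Boston 4, Denver 6, Fresno 5, Edmonton 6. Boston eliminated.
Round 3: Austin 5, Denver 6, Fresno 9, Edmonton 6. Austin eliminated.
Round 4: Denver 6, Fresno 14, Edmonton 6. Fresno has a majority (≥14).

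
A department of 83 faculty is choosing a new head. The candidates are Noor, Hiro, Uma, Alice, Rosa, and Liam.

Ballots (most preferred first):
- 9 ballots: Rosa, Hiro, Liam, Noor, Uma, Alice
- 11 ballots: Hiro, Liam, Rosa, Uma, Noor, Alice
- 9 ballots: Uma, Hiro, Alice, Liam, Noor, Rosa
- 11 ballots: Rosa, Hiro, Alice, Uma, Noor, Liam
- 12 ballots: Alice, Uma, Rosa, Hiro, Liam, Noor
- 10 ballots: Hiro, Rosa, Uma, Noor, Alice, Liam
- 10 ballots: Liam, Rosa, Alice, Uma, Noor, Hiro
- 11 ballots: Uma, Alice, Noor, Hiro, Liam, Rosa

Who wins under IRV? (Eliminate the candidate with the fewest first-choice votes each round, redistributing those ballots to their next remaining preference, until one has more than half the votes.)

Round 1: Noor 0, Hiro 21, Uma 20, Alice 12, Rosa 20, Liam 10. Noor eliminated.
Round 2: Hiro 21, Uma 20, Alice 12, Rosa 20, Liam 10. Liam eliminated.
Round 3: Hiro 21, Uma 20, Alice 12, Rosa 30. Alice eliminated.
Round 4: Hiro 21, Uma 32, Rosa 30. Hiro eliminated.
Round 5: Uma 32, Rosa 51. Rosa has a majority (≥42).

Rosa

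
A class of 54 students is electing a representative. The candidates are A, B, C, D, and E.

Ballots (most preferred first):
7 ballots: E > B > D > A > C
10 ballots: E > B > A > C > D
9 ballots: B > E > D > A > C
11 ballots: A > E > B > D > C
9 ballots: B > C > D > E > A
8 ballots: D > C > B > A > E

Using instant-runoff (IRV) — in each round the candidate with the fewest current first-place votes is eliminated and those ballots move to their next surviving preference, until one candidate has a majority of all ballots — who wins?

E

Round 1: A 11, B 18, C 0, D 8, E 17. C eliminated.
Round 2: A 11, B 18, D 8, E 17. D eliminated.
Round 3: A 11, B 26, E 17. A eliminated.
Round 4: B 26, E 28. E has a majority (≥28).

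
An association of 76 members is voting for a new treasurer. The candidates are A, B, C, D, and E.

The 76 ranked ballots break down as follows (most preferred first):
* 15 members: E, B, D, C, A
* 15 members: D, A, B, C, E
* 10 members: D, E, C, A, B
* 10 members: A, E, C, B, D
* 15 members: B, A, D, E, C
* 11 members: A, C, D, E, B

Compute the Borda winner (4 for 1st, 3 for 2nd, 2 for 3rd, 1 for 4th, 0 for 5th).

A

A: 15×0 + 15×3 + 10×1 + 10×4 + 15×3 + 11×4 = 184
B: 15×3 + 15×2 + 10×0 + 10×1 + 15×4 + 11×0 = 145
C: 15×1 + 15×1 + 10×2 + 10×2 + 15×0 + 11×3 = 103
D: 15×2 + 15×4 + 10×4 + 10×0 + 15×2 + 11×2 = 182
E: 15×4 + 15×0 + 10×3 + 10×3 + 15×1 + 11×1 = 146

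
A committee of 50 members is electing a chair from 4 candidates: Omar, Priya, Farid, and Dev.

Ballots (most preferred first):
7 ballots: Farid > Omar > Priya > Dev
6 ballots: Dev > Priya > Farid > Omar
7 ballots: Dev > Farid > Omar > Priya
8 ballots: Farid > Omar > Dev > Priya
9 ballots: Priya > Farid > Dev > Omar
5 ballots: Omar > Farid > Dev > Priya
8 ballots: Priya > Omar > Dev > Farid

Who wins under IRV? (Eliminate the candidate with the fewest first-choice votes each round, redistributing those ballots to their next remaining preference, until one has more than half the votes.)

Farid

Round 1: Omar 5, Priya 17, Farid 15, Dev 13. Omar eliminated.
Round 2: Priya 17, Farid 20, Dev 13. Dev eliminated.
Round 3: Priya 23, Farid 27. Farid has a majority (≥26).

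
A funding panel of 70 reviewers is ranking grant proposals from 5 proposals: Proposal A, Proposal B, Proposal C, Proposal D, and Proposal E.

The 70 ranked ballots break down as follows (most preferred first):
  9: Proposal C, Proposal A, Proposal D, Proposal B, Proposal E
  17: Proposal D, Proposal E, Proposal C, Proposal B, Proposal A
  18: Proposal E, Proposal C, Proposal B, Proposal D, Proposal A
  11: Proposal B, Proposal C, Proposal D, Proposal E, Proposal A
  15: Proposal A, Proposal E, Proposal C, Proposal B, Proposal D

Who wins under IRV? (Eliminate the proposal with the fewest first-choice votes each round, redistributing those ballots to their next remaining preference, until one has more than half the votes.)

Round 1: Proposal A 15, Proposal B 11, Proposal C 9, Proposal D 17, Proposal E 18. Proposal C eliminated.
Round 2: Proposal A 24, Proposal B 11, Proposal D 17, Proposal E 18. Proposal B eliminated.
Round 3: Proposal A 24, Proposal D 28, Proposal E 18. Proposal E eliminated.
Round 4: Proposal A 24, Proposal D 46. Proposal D has a majority (≥36).

Proposal D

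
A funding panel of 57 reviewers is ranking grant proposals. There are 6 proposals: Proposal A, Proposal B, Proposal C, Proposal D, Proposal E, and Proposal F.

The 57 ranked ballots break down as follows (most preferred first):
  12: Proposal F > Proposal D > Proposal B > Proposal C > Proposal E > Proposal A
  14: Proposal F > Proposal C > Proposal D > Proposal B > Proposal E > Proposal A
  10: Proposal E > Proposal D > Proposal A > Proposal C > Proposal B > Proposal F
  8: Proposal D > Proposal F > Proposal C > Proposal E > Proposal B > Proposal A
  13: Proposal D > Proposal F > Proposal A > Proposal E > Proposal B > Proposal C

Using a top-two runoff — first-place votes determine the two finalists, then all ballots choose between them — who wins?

Proposal D

Round 1 first-place votes: Proposal A 0, Proposal B 0, Proposal C 0, Proposal D 21, Proposal E 10, Proposal F 26. Proposal F and Proposal D advance.
Runoff: Proposal F is ranked above Proposal D on 26 ballots, Proposal D above Proposal F on 31.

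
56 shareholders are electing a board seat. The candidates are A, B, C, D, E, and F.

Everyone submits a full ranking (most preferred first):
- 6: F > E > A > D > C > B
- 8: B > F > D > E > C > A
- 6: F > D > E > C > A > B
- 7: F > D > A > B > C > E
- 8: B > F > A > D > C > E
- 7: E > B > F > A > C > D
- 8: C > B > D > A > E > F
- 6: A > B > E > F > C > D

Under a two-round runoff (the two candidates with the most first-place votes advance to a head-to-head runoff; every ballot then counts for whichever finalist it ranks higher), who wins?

B

Round 1 first-place votes: A 6, B 16, C 8, D 0, E 7, F 19. F and B advance.
Runoff: F is ranked above B on 19 ballots, B above F on 37.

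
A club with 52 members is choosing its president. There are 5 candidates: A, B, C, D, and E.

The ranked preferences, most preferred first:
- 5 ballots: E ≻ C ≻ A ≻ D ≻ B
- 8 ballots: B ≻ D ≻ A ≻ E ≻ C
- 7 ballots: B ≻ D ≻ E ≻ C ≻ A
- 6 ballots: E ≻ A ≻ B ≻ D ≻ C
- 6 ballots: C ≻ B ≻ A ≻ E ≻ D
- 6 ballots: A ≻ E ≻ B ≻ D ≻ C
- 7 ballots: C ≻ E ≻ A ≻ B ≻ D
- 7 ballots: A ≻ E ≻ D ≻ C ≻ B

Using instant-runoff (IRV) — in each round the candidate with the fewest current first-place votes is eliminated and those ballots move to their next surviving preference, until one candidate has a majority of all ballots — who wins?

A

Round 1: A 13, B 15, C 13, D 0, E 11. D eliminated.
Round 2: A 13, B 15, C 13, E 11. E eliminated.
Round 3: A 19, B 15, C 18. B eliminated.
Round 4: A 27, C 25. A has a majority (≥27).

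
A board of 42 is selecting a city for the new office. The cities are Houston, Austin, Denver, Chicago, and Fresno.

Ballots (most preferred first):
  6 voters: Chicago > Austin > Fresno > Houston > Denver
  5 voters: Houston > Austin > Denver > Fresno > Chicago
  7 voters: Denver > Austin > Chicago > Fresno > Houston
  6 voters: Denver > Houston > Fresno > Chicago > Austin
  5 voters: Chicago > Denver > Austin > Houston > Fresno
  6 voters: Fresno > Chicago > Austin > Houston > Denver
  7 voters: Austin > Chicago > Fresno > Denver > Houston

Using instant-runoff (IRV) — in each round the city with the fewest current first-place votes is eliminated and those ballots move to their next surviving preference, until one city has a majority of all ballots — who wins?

Chicago

Round 1: Houston 5, Austin 7, Denver 13, Chicago 11, Fresno 6. Houston eliminated.
Round 2: Austin 12, Denver 13, Chicago 11, Fresno 6. Fresno eliminated.
Round 3: Austin 12, Denver 13, Chicago 17. Austin eliminated.
Round 4: Denver 18, Chicago 24. Chicago has a majority (≥22).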